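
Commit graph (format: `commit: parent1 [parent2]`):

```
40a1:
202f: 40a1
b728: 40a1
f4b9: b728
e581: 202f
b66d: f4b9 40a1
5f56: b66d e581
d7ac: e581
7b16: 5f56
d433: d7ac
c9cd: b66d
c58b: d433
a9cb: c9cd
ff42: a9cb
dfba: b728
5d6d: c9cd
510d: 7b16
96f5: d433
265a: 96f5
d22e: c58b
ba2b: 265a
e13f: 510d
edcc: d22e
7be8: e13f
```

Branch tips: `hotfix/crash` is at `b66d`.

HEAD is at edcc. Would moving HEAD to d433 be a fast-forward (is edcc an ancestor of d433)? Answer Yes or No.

No

A fast-forward from edcc to d433 is possible iff edcc is an ancestor of d433.
Ancestors of d433: {202f, 40a1, d433, d7ac, e581}.
edcc is not among them, so fast-forward is not possible.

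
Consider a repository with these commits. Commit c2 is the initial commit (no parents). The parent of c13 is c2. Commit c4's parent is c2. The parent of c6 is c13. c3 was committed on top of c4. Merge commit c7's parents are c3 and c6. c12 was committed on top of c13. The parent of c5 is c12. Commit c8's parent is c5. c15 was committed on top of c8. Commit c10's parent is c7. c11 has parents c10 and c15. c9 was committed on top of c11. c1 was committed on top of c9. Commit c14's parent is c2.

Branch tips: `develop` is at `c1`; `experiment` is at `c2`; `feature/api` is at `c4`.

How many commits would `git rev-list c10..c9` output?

6

Reachable from c9: {c10, c11, c12, c13, c15, c2, c3, c4, c5, c6, c7, c8, c9}.
Reachable from c10: {c10, c13, c2, c3, c4, c6, c7}.
In c9's history but not c10's: {c11, c12, c15, c5, c8, c9} — 6 commits.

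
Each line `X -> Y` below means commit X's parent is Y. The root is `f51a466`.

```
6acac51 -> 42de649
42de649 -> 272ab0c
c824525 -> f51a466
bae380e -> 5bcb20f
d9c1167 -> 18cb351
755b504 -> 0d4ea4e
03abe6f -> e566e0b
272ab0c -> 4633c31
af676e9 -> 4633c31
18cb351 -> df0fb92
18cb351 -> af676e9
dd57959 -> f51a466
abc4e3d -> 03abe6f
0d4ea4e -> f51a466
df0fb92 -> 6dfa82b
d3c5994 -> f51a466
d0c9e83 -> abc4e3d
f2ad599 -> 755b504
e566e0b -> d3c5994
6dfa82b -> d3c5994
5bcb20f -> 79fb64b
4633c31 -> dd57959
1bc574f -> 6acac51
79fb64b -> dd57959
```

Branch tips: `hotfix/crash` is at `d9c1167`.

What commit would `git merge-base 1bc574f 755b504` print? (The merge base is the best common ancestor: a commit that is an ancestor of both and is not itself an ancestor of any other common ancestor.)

f51a466

Ancestors of 1bc574f: {1bc574f, 272ab0c, 42de649, 4633c31, 6acac51, dd57959, f51a466}.
Ancestors of 755b504: {0d4ea4e, 755b504, f51a466}.
Common ancestors: {f51a466}.
The only common ancestor is f51a466, so it is the merge base.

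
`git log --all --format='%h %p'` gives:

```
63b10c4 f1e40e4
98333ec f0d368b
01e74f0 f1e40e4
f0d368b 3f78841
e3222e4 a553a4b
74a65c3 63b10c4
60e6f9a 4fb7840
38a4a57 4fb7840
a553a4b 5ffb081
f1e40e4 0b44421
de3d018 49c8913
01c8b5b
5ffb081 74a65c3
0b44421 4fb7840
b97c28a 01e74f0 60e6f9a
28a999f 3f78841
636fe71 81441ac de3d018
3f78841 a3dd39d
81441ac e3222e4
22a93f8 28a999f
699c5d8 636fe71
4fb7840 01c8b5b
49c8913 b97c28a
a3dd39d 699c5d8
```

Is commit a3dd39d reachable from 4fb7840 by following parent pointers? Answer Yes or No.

Ancestors of 4fb7840: {01c8b5b, 4fb7840}.
a3dd39d is not in that set, so it is not an ancestor of 4fb7840.

No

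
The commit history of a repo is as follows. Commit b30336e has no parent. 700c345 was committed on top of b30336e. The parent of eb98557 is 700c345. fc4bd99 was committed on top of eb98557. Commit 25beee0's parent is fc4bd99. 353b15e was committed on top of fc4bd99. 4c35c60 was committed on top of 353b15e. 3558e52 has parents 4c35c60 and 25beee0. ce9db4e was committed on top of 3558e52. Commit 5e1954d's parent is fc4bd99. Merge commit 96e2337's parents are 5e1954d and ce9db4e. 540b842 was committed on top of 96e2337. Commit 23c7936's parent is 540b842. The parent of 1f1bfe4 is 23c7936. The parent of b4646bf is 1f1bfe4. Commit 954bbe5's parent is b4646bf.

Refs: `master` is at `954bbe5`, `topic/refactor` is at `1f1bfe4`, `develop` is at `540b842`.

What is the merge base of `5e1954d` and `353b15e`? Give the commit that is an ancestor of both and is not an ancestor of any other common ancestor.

fc4bd99

Ancestors of 5e1954d: {5e1954d, 700c345, b30336e, eb98557, fc4bd99}.
Ancestors of 353b15e: {353b15e, 700c345, b30336e, eb98557, fc4bd99}.
Common ancestors: {700c345, b30336e, eb98557, fc4bd99}.
Among these, fc4bd99 is not an ancestor of any other common ancestor — it is the merge base.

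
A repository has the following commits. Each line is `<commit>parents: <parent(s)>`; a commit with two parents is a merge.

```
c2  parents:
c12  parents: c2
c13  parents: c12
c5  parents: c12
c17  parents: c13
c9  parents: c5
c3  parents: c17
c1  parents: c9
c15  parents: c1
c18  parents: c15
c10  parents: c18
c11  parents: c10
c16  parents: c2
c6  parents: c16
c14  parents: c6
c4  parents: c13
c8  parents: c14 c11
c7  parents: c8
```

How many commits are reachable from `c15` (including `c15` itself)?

6

Walking parent pointers from c15: reachable set = {c1, c12, c15, c2, c5, c9}.
That is 6 commits.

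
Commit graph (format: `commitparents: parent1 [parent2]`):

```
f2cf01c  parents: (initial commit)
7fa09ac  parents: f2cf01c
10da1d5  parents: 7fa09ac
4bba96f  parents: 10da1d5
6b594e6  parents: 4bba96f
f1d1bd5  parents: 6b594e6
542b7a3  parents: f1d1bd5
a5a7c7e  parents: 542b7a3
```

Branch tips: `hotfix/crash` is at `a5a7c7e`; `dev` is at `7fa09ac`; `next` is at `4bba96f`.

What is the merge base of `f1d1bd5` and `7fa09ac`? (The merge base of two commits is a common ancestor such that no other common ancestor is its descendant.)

7fa09ac

Ancestors of f1d1bd5: {10da1d5, 4bba96f, 6b594e6, 7fa09ac, f1d1bd5, f2cf01c}.
Ancestors of 7fa09ac: {7fa09ac, f2cf01c}.
Common ancestors: {7fa09ac, f2cf01c}.
Among these, 7fa09ac is not an ancestor of any other common ancestor — it is the merge base.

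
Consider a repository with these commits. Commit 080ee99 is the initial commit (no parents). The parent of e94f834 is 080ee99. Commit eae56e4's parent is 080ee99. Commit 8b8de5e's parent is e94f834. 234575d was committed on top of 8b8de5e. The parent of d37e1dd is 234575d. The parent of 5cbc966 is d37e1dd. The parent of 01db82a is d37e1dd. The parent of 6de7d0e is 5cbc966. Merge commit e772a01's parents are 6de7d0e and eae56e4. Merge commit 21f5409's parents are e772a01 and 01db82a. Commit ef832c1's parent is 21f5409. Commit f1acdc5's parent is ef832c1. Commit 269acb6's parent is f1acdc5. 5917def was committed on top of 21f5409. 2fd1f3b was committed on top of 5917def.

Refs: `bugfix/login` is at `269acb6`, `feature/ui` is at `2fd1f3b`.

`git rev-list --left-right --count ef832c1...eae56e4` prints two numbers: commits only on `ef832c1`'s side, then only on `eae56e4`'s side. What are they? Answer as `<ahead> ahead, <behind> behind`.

10 ahead, 0 behind

Reachable from ef832c1: {01db82a, 080ee99, 21f5409, 234575d, 5cbc966, 6de7d0e, 8b8de5e, d37e1dd, e772a01, e94f834, eae56e4, ef832c1}.
Reachable from eae56e4: {080ee99, eae56e4}.
Only in ef832c1's history (ahead): {01db82a, 21f5409, 234575d, 5cbc966, 6de7d0e, 8b8de5e, d37e1dd, e772a01, e94f834, ef832c1} — 10.
Only in eae56e4's history (behind): {} — 0.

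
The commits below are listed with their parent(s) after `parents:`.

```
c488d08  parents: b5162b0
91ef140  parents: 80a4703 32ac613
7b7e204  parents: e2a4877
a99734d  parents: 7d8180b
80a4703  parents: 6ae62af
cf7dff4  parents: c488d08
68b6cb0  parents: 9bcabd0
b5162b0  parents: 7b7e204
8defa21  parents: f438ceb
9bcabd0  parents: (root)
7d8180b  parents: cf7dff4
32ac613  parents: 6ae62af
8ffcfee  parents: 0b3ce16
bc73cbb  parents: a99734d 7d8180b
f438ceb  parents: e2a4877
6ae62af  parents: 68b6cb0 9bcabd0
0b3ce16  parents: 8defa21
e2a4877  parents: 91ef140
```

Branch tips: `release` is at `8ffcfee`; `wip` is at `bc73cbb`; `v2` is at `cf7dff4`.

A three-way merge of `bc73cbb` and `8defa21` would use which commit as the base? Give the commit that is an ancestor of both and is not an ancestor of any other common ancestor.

e2a4877

Ancestors of bc73cbb: {32ac613, 68b6cb0, 6ae62af, 7b7e204, 7d8180b, 80a4703, 91ef140, 9bcabd0, a99734d, b5162b0, bc73cbb, c488d08, cf7dff4, e2a4877}.
Ancestors of 8defa21: {32ac613, 68b6cb0, 6ae62af, 80a4703, 8defa21, 91ef140, 9bcabd0, e2a4877, f438ceb}.
Common ancestors: {32ac613, 68b6cb0, 6ae62af, 80a4703, 91ef140, 9bcabd0, e2a4877}.
Among these, e2a4877 is not an ancestor of any other common ancestor — it is the merge base.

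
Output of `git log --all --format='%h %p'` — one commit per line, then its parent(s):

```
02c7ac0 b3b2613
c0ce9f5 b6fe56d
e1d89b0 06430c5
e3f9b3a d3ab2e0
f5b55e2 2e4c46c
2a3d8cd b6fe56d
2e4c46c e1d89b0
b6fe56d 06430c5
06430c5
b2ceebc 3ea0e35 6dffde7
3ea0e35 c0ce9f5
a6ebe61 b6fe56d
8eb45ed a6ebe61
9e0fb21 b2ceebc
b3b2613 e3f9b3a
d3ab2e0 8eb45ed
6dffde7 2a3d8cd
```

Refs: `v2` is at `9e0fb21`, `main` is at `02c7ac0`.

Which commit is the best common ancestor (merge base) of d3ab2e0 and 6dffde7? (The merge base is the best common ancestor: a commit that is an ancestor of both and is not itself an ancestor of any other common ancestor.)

Ancestors of d3ab2e0: {06430c5, 8eb45ed, a6ebe61, b6fe56d, d3ab2e0}.
Ancestors of 6dffde7: {06430c5, 2a3d8cd, 6dffde7, b6fe56d}.
Common ancestors: {06430c5, b6fe56d}.
Among these, b6fe56d is not an ancestor of any other common ancestor — it is the merge base.

b6fe56d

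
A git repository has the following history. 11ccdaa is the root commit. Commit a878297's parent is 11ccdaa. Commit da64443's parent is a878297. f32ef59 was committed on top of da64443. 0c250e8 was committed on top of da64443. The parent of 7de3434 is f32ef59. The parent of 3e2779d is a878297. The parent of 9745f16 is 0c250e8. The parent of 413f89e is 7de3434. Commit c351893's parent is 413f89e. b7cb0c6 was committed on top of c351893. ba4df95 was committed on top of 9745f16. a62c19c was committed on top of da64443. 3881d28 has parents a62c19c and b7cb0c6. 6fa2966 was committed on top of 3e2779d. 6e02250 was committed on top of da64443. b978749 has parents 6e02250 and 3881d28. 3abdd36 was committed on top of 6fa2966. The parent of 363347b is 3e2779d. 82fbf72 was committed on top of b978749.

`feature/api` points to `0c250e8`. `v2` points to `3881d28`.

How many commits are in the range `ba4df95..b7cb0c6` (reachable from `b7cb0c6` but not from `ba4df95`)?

Reachable from b7cb0c6: {11ccdaa, 413f89e, 7de3434, a878297, b7cb0c6, c351893, da64443, f32ef59}.
Reachable from ba4df95: {0c250e8, 11ccdaa, 9745f16, a878297, ba4df95, da64443}.
In b7cb0c6's history but not ba4df95's: {413f89e, 7de3434, b7cb0c6, c351893, f32ef59} — 5 commits.

5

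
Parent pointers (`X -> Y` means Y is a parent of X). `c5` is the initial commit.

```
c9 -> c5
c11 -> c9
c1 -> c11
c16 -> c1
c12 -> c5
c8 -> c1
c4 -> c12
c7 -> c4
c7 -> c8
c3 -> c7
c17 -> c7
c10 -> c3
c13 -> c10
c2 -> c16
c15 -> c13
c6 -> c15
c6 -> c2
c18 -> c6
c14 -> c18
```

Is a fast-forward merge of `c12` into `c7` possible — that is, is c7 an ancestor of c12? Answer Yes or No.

No

A fast-forward from c7 to c12 is possible iff c7 is an ancestor of c12.
Ancestors of c12: {c12, c5}.
c7 is not among them, so fast-forward is not possible.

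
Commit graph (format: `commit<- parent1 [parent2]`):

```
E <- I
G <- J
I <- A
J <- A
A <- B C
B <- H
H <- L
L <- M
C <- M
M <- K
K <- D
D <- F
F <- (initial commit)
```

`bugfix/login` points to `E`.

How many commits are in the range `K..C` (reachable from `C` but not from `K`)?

Reachable from C: {C, D, F, K, M}.
Reachable from K: {D, F, K}.
In C's history but not K's: {C, M} — 2 commits.

2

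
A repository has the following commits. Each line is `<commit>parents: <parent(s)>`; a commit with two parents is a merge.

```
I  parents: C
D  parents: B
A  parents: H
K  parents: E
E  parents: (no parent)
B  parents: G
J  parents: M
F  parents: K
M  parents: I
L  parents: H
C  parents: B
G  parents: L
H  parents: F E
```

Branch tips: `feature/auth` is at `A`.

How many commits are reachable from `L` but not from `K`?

Reachable from L: {E, F, H, K, L}.
Reachable from K: {E, K}.
In L's history but not K's: {F, H, L} — 3 commits.

3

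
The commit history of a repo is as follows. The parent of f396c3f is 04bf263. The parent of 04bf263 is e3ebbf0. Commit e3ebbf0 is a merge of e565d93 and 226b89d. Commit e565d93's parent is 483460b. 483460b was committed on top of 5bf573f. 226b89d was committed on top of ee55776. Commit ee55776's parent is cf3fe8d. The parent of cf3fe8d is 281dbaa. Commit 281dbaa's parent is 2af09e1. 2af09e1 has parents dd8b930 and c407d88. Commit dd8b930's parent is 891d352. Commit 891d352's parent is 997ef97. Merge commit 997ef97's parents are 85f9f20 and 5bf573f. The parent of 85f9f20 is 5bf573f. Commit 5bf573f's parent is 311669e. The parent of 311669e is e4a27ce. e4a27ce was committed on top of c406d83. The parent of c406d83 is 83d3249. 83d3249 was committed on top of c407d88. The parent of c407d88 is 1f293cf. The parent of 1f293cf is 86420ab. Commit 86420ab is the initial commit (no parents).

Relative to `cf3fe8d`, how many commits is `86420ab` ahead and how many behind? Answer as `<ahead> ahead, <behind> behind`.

0 ahead, 14 behind

Reachable from 86420ab: {86420ab}.
Reachable from cf3fe8d: {1f293cf, 281dbaa, 2af09e1, 311669e, 5bf573f, 83d3249, 85f9f20, 86420ab, 891d352, 997ef97, c406d83, c407d88, cf3fe8d, dd8b930, e4a27ce}.
Only in 86420ab's history (ahead): {} — 0.
Only in cf3fe8d's history (behind): {1f293cf, 281dbaa, 2af09e1, 311669e, 5bf573f, 83d3249, 85f9f20, 891d352, 997ef97, c406d83, c407d88, cf3fe8d, dd8b930, e4a27ce} — 14.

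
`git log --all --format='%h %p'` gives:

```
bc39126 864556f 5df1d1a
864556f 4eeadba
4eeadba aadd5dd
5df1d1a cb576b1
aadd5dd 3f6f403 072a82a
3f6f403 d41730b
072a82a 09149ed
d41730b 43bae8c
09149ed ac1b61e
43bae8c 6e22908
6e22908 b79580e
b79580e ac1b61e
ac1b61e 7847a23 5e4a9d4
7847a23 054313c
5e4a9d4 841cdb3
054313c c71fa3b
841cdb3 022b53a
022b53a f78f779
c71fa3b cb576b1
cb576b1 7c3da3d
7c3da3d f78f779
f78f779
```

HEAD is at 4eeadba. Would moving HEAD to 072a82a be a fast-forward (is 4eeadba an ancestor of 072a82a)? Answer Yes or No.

A fast-forward from 4eeadba to 072a82a is possible iff 4eeadba is an ancestor of 072a82a.
Ancestors of 072a82a: {022b53a, 054313c, 072a82a, 09149ed, 5e4a9d4, 7847a23, 7c3da3d, 841cdb3, ac1b61e, c71fa3b, cb576b1, f78f779}.
4eeadba is not among them, so fast-forward is not possible.

No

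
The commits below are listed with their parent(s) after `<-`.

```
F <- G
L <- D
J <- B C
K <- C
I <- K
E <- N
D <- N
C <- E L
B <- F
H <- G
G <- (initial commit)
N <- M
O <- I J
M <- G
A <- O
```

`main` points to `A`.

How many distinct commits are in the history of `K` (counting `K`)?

8

Walking parent pointers from K: reachable set = {C, D, E, G, K, L, M, N}.
That is 8 commits.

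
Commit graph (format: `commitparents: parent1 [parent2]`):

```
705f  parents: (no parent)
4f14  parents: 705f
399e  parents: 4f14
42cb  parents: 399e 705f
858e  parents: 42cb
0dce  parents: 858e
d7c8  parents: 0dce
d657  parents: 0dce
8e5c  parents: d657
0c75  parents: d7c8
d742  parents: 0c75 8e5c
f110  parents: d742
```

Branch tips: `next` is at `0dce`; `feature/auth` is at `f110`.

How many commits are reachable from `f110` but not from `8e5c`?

4

Reachable from f110: {0c75, 0dce, 399e, 42cb, 4f14, 705f, 858e, 8e5c, d657, d742, d7c8, f110}.
Reachable from 8e5c: {0dce, 399e, 42cb, 4f14, 705f, 858e, 8e5c, d657}.
In f110's history but not 8e5c's: {0c75, d742, d7c8, f110} — 4 commits.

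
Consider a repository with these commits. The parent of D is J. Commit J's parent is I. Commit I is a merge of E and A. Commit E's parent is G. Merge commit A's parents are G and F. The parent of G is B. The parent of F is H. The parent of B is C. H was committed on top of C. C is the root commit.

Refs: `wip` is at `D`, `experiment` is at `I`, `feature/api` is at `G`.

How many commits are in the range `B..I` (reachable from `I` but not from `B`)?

Reachable from I: {A, B, C, E, F, G, H, I}.
Reachable from B: {B, C}.
In I's history but not B's: {A, E, F, G, H, I} — 6 commits.

6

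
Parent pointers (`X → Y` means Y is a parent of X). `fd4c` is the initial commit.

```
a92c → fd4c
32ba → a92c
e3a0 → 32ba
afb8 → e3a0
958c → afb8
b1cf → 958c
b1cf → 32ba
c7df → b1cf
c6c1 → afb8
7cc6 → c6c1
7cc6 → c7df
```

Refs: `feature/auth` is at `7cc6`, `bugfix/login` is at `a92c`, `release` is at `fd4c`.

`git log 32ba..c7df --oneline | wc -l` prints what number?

Reachable from c7df: {32ba, 958c, a92c, afb8, b1cf, c7df, e3a0, fd4c}.
Reachable from 32ba: {32ba, a92c, fd4c}.
In c7df's history but not 32ba's: {958c, afb8, b1cf, c7df, e3a0} — 5 commits.

5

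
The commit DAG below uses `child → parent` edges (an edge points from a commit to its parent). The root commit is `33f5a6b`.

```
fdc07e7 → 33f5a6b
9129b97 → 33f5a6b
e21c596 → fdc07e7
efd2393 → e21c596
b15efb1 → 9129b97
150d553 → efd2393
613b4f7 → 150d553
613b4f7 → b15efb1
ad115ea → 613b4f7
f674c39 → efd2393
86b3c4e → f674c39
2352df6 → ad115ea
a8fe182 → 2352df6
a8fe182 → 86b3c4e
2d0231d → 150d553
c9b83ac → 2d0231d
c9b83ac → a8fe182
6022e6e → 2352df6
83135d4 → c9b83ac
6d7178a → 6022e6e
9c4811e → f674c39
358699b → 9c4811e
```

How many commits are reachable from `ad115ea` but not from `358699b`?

5

Reachable from ad115ea: {150d553, 33f5a6b, 613b4f7, 9129b97, ad115ea, b15efb1, e21c596, efd2393, fdc07e7}.
Reachable from 358699b: {33f5a6b, 358699b, 9c4811e, e21c596, efd2393, f674c39, fdc07e7}.
In ad115ea's history but not 358699b's: {150d553, 613b4f7, 9129b97, ad115ea, b15efb1} — 5 commits.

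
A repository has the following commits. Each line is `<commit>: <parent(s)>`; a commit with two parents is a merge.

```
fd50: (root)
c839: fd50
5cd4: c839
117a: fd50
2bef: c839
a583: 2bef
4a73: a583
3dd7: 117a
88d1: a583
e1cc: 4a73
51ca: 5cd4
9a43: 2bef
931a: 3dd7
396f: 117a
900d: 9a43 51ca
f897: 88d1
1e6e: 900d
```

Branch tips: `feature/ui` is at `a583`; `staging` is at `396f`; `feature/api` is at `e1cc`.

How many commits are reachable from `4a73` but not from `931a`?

Reachable from 4a73: {2bef, 4a73, a583, c839, fd50}.
Reachable from 931a: {117a, 3dd7, 931a, fd50}.
In 4a73's history but not 931a's: {2bef, 4a73, a583, c839} — 4 commits.

4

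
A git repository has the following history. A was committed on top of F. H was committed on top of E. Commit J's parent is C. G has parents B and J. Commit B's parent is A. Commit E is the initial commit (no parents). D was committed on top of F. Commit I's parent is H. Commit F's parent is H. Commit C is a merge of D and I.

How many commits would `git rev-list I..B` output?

Reachable from B: {A, B, E, F, H}.
Reachable from I: {E, H, I}.
In B's history but not I's: {A, B, F} — 3 commits.

3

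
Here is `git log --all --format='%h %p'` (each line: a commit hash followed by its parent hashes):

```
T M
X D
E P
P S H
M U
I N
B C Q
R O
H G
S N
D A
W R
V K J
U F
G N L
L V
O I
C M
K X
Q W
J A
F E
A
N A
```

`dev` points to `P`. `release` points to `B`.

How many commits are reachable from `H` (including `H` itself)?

Walking parent pointers from H: reachable set = {A, D, G, H, J, K, L, N, V, X}.
That is 10 commits.

10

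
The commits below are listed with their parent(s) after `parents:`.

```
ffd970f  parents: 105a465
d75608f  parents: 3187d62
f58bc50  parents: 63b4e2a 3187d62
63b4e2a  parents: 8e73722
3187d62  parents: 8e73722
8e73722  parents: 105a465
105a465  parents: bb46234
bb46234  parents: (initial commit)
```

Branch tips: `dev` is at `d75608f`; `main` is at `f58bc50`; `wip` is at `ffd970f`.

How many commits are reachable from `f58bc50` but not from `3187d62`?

Reachable from f58bc50: {105a465, 3187d62, 63b4e2a, 8e73722, bb46234, f58bc50}.
Reachable from 3187d62: {105a465, 3187d62, 8e73722, bb46234}.
In f58bc50's history but not 3187d62's: {63b4e2a, f58bc50} — 2 commits.

2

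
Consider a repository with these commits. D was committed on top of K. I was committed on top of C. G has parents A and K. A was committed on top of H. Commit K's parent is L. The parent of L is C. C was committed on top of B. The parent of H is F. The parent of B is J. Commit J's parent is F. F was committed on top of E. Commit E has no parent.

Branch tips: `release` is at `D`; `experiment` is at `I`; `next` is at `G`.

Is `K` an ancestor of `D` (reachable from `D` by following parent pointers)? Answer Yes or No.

Ancestors of D (commits reachable by following parents): {B, C, D, E, F, J, K, L}.
K is in that set, so it is an ancestor of D.

Yes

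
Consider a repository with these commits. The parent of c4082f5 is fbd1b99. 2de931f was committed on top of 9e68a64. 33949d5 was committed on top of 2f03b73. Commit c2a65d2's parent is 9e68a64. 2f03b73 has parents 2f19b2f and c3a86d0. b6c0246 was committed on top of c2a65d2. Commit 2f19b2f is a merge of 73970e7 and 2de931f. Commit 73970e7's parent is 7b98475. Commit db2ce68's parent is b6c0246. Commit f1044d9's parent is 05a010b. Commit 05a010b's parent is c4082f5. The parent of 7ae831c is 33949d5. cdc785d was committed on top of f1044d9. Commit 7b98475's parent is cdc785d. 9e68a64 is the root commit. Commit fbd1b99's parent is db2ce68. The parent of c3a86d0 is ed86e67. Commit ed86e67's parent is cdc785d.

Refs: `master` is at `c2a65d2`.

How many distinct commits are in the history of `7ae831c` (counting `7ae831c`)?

18

Walking parent pointers from 7ae831c: reachable set = {05a010b, 2de931f, 2f03b73, 2f19b2f, 33949d5, 73970e7, 7ae831c, 7b98475, 9e68a64, b6c0246, c2a65d2, c3a86d0, c4082f5, cdc785d, db2ce68, ed86e67, f1044d9, fbd1b99}.
That is 18 commits.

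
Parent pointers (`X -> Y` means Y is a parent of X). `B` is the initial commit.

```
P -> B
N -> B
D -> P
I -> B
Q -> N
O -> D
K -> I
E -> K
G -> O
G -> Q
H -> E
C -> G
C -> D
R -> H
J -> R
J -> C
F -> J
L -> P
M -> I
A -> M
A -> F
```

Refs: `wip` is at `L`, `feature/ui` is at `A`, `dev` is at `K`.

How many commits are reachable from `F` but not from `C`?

7

Reachable from F: {B, C, D, E, F, G, H, I, J, K, N, O, P, Q, R}.
Reachable from C: {B, C, D, G, N, O, P, Q}.
In F's history but not C's: {E, F, H, I, J, K, R} — 7 commits.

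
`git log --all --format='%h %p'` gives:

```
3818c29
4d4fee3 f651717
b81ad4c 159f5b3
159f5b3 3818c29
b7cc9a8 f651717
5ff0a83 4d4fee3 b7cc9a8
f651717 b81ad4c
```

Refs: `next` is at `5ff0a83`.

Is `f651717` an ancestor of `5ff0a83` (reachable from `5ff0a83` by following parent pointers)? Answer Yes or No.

Yes

Ancestors of 5ff0a83 (commits reachable by following parents): {159f5b3, 3818c29, 4d4fee3, 5ff0a83, b7cc9a8, b81ad4c, f651717}.
f651717 is in that set, so it is an ancestor of 5ff0a83.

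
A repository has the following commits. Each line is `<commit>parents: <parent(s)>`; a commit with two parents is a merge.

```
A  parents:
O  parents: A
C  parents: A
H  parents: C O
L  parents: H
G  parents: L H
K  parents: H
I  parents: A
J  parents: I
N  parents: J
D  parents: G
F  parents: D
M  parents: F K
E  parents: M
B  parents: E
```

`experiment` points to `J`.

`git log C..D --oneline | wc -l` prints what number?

5

Reachable from D: {A, C, D, G, H, L, O}.
Reachable from C: {A, C}.
In D's history but not C's: {D, G, H, L, O} — 5 commits.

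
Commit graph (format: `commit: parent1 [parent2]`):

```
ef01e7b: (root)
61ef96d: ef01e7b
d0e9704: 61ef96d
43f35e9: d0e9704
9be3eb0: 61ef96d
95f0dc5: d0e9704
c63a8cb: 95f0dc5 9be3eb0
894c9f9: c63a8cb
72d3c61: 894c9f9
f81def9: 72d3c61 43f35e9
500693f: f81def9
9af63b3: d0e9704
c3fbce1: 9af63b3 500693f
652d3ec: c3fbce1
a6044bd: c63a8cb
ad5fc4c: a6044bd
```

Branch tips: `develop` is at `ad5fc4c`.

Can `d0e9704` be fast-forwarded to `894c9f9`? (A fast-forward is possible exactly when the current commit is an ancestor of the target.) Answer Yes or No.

Yes

A fast-forward from d0e9704 to 894c9f9 is possible iff d0e9704 is an ancestor of 894c9f9.
Ancestors of 894c9f9: {61ef96d, 894c9f9, 95f0dc5, 9be3eb0, c63a8cb, d0e9704, ef01e7b}.
d0e9704 is among them, so fast-forward is possible.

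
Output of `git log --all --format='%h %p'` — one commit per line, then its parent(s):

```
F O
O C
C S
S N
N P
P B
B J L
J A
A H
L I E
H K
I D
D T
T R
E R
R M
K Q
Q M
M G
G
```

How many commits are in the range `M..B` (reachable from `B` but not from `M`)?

12

Reachable from B: {A, B, D, E, G, H, I, J, K, L, M, Q, R, T}.
Reachable from M: {G, M}.
In B's history but not M's: {A, B, D, E, H, I, J, K, L, Q, R, T} — 12 commits.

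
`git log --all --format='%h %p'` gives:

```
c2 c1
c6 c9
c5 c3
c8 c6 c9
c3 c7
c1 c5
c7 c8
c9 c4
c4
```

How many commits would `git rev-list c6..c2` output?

Reachable from c2: {c1, c2, c3, c4, c5, c6, c7, c8, c9}.
Reachable from c6: {c4, c6, c9}.
In c2's history but not c6's: {c1, c2, c3, c5, c7, c8} — 6 commits.

6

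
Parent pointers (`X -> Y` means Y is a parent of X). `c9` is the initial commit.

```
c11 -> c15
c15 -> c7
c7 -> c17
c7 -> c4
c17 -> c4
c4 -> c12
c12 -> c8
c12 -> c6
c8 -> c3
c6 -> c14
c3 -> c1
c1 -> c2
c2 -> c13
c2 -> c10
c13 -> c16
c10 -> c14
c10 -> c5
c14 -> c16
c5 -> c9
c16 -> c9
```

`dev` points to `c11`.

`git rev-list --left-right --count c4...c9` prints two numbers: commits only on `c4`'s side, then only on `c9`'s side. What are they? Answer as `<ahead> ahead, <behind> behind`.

Reachable from c4: {c1, c10, c12, c13, c14, c16, c2, c3, c4, c5, c6, c8, c9}.
Reachable from c9: {c9}.
Only in c4's history (ahead): {c1, c10, c12, c13, c14, c16, c2, c3, c4, c5, c6, c8} — 12.
Only in c9's history (behind): {} — 0.

12 ahead, 0 behind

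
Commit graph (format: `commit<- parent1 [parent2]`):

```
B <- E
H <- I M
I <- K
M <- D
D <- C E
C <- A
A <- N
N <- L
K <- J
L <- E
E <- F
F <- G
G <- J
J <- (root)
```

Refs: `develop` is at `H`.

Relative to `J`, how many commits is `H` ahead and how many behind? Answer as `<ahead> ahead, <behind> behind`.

Reachable from H: {A, C, D, E, F, G, H, I, J, K, L, M, N}.
Reachable from J: {J}.
Only in H's history (ahead): {A, C, D, E, F, G, H, I, K, L, M, N} — 12.
Only in J's history (behind): {} — 0.

12 ahead, 0 behind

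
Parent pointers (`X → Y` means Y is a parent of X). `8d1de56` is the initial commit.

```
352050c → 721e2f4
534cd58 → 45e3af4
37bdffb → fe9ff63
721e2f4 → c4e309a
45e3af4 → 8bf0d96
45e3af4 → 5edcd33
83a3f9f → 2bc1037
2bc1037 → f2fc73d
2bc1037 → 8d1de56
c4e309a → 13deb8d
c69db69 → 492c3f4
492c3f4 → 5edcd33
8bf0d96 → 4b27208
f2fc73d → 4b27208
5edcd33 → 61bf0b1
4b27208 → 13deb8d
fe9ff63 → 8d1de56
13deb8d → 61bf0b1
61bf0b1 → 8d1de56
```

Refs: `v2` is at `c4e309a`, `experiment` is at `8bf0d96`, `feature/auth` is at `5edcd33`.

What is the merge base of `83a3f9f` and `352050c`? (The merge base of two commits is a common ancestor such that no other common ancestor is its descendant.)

Ancestors of 83a3f9f: {13deb8d, 2bc1037, 4b27208, 61bf0b1, 83a3f9f, 8d1de56, f2fc73d}.
Ancestors of 352050c: {13deb8d, 352050c, 61bf0b1, 721e2f4, 8d1de56, c4e309a}.
Common ancestors: {13deb8d, 61bf0b1, 8d1de56}.
Among these, 13deb8d is not an ancestor of any other common ancestor — it is the merge base.

13deb8d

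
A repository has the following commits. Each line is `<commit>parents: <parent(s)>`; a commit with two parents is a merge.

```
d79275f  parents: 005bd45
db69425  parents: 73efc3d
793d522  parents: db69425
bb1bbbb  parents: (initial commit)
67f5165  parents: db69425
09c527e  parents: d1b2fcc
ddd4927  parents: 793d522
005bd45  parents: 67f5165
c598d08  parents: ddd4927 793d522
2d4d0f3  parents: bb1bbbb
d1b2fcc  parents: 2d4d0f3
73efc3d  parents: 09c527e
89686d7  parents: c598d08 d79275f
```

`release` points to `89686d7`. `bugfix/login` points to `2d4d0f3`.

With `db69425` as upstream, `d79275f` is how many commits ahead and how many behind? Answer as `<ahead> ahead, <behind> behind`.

Reachable from d79275f: {005bd45, 09c527e, 2d4d0f3, 67f5165, 73efc3d, bb1bbbb, d1b2fcc, d79275f, db69425}.
Reachable from db69425: {09c527e, 2d4d0f3, 73efc3d, bb1bbbb, d1b2fcc, db69425}.
Only in d79275f's history (ahead): {005bd45, 67f5165, d79275f} — 3.
Only in db69425's history (behind): {} — 0.

3 ahead, 0 behind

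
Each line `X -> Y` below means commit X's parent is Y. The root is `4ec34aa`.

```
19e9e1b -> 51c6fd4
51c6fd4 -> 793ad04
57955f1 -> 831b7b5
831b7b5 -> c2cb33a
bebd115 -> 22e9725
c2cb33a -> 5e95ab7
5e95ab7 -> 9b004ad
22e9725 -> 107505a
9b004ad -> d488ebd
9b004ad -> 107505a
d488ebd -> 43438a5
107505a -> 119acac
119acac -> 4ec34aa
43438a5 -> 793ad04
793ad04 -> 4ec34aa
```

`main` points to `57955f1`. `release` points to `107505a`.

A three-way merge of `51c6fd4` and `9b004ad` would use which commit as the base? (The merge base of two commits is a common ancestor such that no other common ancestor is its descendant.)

Ancestors of 51c6fd4: {4ec34aa, 51c6fd4, 793ad04}.
Ancestors of 9b004ad: {107505a, 119acac, 43438a5, 4ec34aa, 793ad04, 9b004ad, d488ebd}.
Common ancestors: {4ec34aa, 793ad04}.
Among these, 793ad04 is not an ancestor of any other common ancestor — it is the merge base.

793ad04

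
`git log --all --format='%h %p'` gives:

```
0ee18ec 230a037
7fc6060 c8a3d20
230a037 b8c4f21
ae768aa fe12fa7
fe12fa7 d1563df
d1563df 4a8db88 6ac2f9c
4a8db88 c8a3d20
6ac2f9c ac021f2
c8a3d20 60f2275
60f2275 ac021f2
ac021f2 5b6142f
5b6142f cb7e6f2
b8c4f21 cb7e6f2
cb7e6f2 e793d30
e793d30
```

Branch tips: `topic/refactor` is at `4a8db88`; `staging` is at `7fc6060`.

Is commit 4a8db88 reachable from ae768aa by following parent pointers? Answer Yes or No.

Yes

Ancestors of ae768aa (commits reachable by following parents): {4a8db88, 5b6142f, 60f2275, 6ac2f9c, ac021f2, ae768aa, c8a3d20, cb7e6f2, d1563df, e793d30, fe12fa7}.
4a8db88 is in that set, so it is an ancestor of ae768aa.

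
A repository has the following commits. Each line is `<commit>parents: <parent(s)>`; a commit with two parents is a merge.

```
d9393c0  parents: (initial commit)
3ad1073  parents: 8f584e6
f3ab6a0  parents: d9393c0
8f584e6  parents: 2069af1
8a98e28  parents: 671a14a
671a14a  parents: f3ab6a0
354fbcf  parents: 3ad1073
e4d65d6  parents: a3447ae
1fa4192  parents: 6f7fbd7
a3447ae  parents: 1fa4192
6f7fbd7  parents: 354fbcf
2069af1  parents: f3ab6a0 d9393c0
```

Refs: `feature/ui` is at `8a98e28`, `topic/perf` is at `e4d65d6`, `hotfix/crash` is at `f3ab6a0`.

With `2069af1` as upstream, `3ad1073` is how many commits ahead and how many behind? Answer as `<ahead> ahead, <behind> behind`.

2 ahead, 0 behind

Reachable from 3ad1073: {2069af1, 3ad1073, 8f584e6, d9393c0, f3ab6a0}.
Reachable from 2069af1: {2069af1, d9393c0, f3ab6a0}.
Only in 3ad1073's history (ahead): {3ad1073, 8f584e6} — 2.
Only in 2069af1's history (behind): {} — 0.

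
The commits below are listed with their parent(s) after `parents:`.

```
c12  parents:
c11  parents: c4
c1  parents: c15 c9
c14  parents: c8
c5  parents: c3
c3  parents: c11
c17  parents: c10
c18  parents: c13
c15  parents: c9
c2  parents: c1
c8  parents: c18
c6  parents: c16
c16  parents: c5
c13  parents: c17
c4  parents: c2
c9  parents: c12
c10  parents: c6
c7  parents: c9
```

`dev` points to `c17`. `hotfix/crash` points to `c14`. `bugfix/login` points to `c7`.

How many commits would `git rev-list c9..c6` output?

Reachable from c6: {c1, c11, c12, c15, c16, c2, c3, c4, c5, c6, c9}.
Reachable from c9: {c12, c9}.
In c6's history but not c9's: {c1, c11, c15, c16, c2, c3, c4, c5, c6} — 9 commits.

9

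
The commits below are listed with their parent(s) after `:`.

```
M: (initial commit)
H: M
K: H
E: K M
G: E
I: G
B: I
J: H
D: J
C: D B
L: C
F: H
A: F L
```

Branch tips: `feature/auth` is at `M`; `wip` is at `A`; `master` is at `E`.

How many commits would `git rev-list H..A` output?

Reachable from A: {A, B, C, D, E, F, G, H, I, J, K, L, M}.
Reachable from H: {H, M}.
In A's history but not H's: {A, B, C, D, E, F, G, I, J, K, L} — 11 commits.

11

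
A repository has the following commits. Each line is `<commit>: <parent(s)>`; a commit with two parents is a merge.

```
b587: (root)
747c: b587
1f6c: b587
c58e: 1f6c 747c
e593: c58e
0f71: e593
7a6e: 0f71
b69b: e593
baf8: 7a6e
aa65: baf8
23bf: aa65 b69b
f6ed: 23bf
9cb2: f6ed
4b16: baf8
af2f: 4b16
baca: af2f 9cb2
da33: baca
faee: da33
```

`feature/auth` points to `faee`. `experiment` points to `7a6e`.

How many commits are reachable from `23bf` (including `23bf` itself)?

11

Walking parent pointers from 23bf: reachable set = {0f71, 1f6c, 23bf, 747c, 7a6e, aa65, b587, b69b, baf8, c58e, e593}.
That is 11 commits.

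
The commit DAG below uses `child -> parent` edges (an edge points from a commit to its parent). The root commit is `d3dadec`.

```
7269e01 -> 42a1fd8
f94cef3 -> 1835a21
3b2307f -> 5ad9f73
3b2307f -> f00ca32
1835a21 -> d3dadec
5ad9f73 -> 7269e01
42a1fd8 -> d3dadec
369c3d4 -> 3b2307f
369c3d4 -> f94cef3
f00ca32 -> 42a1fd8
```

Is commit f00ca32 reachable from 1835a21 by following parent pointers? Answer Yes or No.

Ancestors of 1835a21: {1835a21, d3dadec}.
f00ca32 is not in that set, so it is not an ancestor of 1835a21.

No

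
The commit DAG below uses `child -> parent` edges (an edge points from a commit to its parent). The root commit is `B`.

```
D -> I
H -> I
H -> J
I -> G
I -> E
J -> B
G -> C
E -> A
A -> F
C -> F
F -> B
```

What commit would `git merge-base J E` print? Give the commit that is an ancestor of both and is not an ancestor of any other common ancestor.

B

Ancestors of J: {B, J}.
Ancestors of E: {A, B, E, F}.
Common ancestors: {B}.
The only common ancestor is B, so it is the merge base.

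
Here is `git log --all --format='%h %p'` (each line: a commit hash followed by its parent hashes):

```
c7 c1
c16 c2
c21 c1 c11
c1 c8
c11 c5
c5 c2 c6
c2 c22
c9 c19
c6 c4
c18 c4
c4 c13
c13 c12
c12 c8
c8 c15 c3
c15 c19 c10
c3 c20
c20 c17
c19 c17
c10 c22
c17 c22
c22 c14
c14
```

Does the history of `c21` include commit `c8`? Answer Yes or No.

Ancestors of c21 (commits reachable by following parents): {c1, c10, c11, c12, c13, c14, c15, c17, c19, c2, c20, c21, c22, c3, c4, c5, c6, c8}.
c8 is in that set, so it is an ancestor of c21.

Yes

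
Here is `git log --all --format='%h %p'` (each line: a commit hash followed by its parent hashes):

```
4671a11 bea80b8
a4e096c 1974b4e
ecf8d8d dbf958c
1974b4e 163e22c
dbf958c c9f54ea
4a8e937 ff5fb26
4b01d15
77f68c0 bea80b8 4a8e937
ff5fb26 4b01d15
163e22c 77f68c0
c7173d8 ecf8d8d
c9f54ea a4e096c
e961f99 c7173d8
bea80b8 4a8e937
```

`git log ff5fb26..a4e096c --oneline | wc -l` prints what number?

6

Reachable from a4e096c: {163e22c, 1974b4e, 4a8e937, 4b01d15, 77f68c0, a4e096c, bea80b8, ff5fb26}.
Reachable from ff5fb26: {4b01d15, ff5fb26}.
In a4e096c's history but not ff5fb26's: {163e22c, 1974b4e, 4a8e937, 77f68c0, a4e096c, bea80b8} — 6 commits.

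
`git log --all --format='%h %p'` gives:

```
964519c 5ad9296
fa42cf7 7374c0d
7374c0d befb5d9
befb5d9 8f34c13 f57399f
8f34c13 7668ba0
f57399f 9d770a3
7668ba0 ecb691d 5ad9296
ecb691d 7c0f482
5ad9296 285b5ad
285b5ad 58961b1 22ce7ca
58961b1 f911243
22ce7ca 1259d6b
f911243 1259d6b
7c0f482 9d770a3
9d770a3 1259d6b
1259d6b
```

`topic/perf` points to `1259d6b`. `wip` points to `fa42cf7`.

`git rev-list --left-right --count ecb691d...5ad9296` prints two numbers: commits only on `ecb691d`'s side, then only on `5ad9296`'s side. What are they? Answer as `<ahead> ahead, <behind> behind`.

3 ahead, 5 behind

Reachable from ecb691d: {1259d6b, 7c0f482, 9d770a3, ecb691d}.
Reachable from 5ad9296: {1259d6b, 22ce7ca, 285b5ad, 58961b1, 5ad9296, f911243}.
Only in ecb691d's history (ahead): {7c0f482, 9d770a3, ecb691d} — 3.
Only in 5ad9296's history (behind): {22ce7ca, 285b5ad, 58961b1, 5ad9296, f911243} — 5.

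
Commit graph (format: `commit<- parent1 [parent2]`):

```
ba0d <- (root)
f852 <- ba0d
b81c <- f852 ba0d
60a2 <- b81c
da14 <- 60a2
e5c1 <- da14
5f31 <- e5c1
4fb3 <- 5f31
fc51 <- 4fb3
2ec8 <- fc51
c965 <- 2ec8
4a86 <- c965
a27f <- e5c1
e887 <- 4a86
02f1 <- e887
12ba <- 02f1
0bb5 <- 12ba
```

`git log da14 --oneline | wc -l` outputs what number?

Walking parent pointers from da14: reachable set = {60a2, b81c, ba0d, da14, f852}.
That is 5 commits.

5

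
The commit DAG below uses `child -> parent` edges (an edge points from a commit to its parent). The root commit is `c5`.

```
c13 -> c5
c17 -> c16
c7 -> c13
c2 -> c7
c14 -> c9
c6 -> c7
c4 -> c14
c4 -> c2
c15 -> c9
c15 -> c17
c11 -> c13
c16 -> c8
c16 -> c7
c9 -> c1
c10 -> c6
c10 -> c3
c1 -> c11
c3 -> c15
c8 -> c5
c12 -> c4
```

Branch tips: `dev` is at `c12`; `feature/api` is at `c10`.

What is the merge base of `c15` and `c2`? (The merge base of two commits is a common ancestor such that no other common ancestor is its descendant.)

Ancestors of c15: {c1, c11, c13, c15, c16, c17, c5, c7, c8, c9}.
Ancestors of c2: {c13, c2, c5, c7}.
Common ancestors: {c13, c5, c7}.
Among these, c7 is not an ancestor of any other common ancestor — it is the merge base.

c7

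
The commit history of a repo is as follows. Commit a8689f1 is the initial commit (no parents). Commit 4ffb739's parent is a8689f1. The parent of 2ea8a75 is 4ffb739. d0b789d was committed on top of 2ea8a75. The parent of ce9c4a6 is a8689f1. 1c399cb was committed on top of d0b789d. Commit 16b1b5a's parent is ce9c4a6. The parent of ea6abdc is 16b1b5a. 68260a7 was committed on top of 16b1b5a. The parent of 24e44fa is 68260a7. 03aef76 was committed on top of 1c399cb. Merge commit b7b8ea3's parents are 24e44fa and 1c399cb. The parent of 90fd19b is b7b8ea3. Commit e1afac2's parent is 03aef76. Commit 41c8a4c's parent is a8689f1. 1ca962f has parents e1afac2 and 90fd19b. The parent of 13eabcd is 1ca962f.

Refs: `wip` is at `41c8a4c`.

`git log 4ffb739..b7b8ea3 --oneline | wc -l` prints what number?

8

Reachable from b7b8ea3: {16b1b5a, 1c399cb, 24e44fa, 2ea8a75, 4ffb739, 68260a7, a8689f1, b7b8ea3, ce9c4a6, d0b789d}.
Reachable from 4ffb739: {4ffb739, a8689f1}.
In b7b8ea3's history but not 4ffb739's: {16b1b5a, 1c399cb, 24e44fa, 2ea8a75, 68260a7, b7b8ea3, ce9c4a6, d0b789d} — 8 commits.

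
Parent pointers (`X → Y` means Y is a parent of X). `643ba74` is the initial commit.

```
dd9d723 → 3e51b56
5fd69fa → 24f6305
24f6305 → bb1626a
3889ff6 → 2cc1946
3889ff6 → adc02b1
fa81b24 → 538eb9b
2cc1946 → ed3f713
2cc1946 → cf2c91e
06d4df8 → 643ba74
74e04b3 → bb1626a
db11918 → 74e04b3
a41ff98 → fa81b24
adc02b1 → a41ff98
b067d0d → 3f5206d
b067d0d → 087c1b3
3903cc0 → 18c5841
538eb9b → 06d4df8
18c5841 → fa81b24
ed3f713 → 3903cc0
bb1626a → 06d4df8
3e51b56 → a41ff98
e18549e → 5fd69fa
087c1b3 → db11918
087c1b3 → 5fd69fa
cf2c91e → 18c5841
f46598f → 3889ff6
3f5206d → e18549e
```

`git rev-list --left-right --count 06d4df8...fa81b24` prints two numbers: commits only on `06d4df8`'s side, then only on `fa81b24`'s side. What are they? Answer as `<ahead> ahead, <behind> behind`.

0 ahead, 2 behind

Reachable from 06d4df8: {06d4df8, 643ba74}.
Reachable from fa81b24: {06d4df8, 538eb9b, 643ba74, fa81b24}.
Only in 06d4df8's history (ahead): {} — 0.
Only in fa81b24's history (behind): {538eb9b, fa81b24} — 2.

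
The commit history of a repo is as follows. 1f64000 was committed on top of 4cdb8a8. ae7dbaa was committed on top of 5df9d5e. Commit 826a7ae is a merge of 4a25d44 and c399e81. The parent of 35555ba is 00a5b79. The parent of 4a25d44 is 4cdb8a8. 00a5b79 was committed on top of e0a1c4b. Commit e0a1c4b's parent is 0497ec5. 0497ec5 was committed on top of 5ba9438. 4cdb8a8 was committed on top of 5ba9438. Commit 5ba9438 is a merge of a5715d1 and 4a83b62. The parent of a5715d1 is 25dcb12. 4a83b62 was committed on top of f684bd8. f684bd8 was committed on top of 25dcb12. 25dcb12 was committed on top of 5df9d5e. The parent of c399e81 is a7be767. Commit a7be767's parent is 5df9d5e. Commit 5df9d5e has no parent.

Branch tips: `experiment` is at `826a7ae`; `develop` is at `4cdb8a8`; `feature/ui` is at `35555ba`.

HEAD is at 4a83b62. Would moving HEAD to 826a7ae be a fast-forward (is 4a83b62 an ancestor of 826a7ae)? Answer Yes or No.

Yes

A fast-forward from 4a83b62 to 826a7ae is possible iff 4a83b62 is an ancestor of 826a7ae.
Ancestors of 826a7ae: {25dcb12, 4a25d44, 4a83b62, 4cdb8a8, 5ba9438, 5df9d5e, 826a7ae, a5715d1, a7be767, c399e81, f684bd8}.
4a83b62 is among them, so fast-forward is possible.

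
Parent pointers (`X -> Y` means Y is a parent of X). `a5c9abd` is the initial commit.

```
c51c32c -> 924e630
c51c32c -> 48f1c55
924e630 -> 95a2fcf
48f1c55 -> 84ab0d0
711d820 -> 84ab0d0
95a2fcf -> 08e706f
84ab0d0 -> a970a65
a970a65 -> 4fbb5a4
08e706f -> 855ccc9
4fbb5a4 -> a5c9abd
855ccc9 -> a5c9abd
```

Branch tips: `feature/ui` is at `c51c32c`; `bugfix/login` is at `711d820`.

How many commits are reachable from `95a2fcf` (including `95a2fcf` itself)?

4

Walking parent pointers from 95a2fcf: reachable set = {08e706f, 855ccc9, 95a2fcf, a5c9abd}.
That is 4 commits.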